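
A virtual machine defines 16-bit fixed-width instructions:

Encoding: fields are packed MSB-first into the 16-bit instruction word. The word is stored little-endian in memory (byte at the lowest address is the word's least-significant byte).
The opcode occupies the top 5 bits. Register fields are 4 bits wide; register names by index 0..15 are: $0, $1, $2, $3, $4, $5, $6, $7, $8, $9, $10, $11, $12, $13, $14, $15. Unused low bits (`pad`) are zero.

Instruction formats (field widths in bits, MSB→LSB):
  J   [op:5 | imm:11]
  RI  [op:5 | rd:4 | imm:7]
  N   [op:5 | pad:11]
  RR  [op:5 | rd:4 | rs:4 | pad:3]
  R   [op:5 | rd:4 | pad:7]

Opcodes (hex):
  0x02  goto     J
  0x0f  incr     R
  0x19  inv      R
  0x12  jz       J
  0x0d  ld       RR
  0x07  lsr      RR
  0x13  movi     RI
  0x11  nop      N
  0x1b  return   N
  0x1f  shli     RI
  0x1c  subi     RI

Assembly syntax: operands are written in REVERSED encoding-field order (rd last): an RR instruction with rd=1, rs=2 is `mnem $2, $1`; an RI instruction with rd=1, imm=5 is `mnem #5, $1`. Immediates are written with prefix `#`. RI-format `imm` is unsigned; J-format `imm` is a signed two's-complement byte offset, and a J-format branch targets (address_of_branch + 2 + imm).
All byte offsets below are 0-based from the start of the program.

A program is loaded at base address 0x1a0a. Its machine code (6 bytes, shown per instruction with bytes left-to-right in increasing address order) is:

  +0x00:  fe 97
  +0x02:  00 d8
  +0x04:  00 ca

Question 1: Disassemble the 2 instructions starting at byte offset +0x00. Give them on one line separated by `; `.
[00] fe 97 → 0x97fe
  top 5b → 0x12 → jz [J]
  imm@[10:0]=0x7fe (s11→-2) ⇒ #-2
[02] 00 d8 → 0xd800
  top 5b → 0x1b → return [N]

jz #-2; return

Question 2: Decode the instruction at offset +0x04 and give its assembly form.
+0x04: 00 ca ⇒ word 0xca00 (little)
  top 5b → 0x19 → inv [R]
  rd@[10:7]=0x4 ⇒ $4

inv $4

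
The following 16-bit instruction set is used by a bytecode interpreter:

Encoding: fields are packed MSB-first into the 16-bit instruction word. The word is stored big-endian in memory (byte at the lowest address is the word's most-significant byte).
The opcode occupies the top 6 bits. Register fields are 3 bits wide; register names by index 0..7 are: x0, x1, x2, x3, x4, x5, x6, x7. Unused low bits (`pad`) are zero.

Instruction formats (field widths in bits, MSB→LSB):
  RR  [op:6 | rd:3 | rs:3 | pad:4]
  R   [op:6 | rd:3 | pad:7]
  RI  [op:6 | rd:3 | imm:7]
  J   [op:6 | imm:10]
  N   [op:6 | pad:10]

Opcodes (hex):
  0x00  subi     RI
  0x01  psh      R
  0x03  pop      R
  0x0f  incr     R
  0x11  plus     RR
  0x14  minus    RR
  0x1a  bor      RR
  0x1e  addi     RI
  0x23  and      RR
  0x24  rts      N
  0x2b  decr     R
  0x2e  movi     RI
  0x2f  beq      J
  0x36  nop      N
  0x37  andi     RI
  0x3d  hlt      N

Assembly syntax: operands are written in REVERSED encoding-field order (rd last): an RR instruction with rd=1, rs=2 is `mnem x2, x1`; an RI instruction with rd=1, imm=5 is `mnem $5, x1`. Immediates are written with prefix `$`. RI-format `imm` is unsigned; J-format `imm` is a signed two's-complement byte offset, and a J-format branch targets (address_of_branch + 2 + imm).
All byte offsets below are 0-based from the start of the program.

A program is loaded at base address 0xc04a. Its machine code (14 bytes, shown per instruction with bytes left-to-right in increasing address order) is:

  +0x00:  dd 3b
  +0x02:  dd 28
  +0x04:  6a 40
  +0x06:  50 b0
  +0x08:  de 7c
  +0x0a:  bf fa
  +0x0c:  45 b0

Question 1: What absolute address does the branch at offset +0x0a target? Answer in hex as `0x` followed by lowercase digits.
0xc050

[0a] bf fa → 0xbffa
  top 6b → 0x2f → beq [J]
  [9:0] imm=1018 (s10→-6) = $-6
  target = base 0xc04a + off 0x0a + 2 + imm -6 = 0xc050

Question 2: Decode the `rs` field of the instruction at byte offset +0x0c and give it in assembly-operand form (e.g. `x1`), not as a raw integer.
x3

off 0x0c: read 45 b0 as big → 0x45b0
  op=0x45b0>>10=0x11 ⇒ plus (RR)
  [9:7] rd=3 = x3
  [6:4] rs=3 = x3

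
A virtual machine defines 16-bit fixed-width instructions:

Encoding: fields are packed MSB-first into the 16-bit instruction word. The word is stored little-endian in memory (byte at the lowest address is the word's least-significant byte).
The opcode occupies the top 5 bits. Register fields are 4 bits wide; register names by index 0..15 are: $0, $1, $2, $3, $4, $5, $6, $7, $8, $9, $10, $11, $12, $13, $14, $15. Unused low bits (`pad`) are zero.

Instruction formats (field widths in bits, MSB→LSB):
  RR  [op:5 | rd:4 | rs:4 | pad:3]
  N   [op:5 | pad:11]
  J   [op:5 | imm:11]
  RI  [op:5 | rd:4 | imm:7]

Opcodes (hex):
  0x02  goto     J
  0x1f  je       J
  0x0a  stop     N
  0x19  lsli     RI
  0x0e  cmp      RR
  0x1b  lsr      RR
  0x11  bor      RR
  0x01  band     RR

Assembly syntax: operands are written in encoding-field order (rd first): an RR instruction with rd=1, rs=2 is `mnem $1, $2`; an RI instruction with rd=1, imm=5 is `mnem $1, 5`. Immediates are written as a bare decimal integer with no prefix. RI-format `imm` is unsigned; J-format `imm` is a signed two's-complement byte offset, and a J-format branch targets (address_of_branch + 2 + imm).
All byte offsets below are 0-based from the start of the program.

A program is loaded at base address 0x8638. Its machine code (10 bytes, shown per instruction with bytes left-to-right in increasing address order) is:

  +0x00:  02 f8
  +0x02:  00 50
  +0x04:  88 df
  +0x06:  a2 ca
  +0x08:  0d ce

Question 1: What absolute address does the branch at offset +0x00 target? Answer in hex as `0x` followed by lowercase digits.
0x863c

off 0x00: read 02 f8 as little → 0xf802
  opcode bits[15:11]=0x1f: je/J
  imm: (w>>0)&0x7ff=0x2 → 2
  target = base 0x8638 + off 0x00 + 2 + imm 2 = 0x863c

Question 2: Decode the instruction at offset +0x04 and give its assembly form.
lsr $15, $1

@+04  little-endian(88 df) = 0xdf88
  op=0xdf88>>11=0x1b ⇒ lsr (RR)
  [10:7] rd=15 = $15
  [6:3] rs=1 = $1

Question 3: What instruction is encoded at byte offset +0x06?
lsli $5, 34

+0x06: a2 ca ⇒ word 0xcaa2 (little)
  opcode bits[15:11]=0x19: lsli/RI
  rd@[10:7]=0x5 ⇒ $5
  imm@[6:0]=0x22 ⇒ 34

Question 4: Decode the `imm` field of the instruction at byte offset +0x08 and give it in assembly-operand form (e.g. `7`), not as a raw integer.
[08] 0d ce → 0xce0d
  op=0xce0d>>11=0x19 ⇒ lsli (RI)
  rd@[10:7]=0xc ⇒ $12
  imm@[6:0]=0xd ⇒ 13

13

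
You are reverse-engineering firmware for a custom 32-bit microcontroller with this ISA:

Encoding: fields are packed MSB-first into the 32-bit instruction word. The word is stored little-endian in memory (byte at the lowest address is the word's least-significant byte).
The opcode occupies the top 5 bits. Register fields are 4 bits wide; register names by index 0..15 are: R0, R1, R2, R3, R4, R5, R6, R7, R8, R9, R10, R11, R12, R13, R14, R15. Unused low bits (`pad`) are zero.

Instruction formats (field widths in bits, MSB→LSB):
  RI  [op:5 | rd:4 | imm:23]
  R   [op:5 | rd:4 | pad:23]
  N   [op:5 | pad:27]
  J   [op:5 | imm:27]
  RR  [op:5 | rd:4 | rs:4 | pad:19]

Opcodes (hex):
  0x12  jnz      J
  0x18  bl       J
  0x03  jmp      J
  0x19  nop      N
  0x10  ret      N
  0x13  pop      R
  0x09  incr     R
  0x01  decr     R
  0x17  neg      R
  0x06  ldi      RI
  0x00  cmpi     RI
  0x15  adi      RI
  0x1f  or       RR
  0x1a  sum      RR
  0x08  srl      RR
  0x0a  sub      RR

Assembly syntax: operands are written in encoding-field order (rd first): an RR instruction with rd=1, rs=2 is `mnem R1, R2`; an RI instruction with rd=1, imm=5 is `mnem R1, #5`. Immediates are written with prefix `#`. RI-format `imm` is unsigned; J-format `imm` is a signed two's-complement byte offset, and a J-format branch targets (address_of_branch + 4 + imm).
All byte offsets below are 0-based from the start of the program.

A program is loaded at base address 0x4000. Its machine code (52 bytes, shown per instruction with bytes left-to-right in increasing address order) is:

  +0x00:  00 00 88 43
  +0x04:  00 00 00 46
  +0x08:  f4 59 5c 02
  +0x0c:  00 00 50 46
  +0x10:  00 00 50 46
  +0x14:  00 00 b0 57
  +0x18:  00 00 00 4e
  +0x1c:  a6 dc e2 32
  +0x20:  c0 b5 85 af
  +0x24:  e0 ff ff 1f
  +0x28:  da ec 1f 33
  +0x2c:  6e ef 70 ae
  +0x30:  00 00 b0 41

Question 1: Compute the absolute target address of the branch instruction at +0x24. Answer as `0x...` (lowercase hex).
off 0x24: read e0 ff ff 1f as little → 0x1fffffe0
  top 5b → 0x3 → jmp [J]
  imm@[26:0]=0x7ffffe0 (s27→-32) ⇒ #-32
  target = base 0x4000 + off 0x24 + 4 + imm -32 = 0x4008

0x4008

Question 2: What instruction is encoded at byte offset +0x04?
off 0x04: read 00 00 00 46 as little → 0x46000000
  top 5b → 0x8 → srl [RR]
  rd: (w>>23)&0xf=0xc → R12
  rs: (w>>19)&0xf=0x0 → R0

srl R12, R0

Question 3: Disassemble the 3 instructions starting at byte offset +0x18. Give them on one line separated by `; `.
incr R12; ldi R5, #6479014; adi R15, #374208

[18] 00 00 00 4e → 0x4e000000
  top 5b → 0x9 → incr [R]
  rd: (w>>23)&0xf=0xc → R12
[1c] a6 dc e2 32 → 0x32e2dca6
  top 5b → 0x6 → ldi [RI]
  rd: (w>>23)&0xf=0x5 → R5
  imm: (w>>0)&0x7fffff=0x62dca6 → #6479014
[20] c0 b5 85 af → 0xaf85b5c0
  top 5b → 0x15 → adi [RI]
  rd: (w>>23)&0xf=0xf → R15
  imm: (w>>0)&0x7fffff=0x5b5c0 → #374208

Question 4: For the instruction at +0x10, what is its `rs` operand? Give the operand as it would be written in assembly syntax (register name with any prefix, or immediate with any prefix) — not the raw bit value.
@+10  little-endian(00 00 50 46) = 0x46500000
  top 5b → 0x8 → srl [RR]
  rd: (w>>23)&0xf=0xc → R12
  rs: (w>>19)&0xf=0xa → R10

R10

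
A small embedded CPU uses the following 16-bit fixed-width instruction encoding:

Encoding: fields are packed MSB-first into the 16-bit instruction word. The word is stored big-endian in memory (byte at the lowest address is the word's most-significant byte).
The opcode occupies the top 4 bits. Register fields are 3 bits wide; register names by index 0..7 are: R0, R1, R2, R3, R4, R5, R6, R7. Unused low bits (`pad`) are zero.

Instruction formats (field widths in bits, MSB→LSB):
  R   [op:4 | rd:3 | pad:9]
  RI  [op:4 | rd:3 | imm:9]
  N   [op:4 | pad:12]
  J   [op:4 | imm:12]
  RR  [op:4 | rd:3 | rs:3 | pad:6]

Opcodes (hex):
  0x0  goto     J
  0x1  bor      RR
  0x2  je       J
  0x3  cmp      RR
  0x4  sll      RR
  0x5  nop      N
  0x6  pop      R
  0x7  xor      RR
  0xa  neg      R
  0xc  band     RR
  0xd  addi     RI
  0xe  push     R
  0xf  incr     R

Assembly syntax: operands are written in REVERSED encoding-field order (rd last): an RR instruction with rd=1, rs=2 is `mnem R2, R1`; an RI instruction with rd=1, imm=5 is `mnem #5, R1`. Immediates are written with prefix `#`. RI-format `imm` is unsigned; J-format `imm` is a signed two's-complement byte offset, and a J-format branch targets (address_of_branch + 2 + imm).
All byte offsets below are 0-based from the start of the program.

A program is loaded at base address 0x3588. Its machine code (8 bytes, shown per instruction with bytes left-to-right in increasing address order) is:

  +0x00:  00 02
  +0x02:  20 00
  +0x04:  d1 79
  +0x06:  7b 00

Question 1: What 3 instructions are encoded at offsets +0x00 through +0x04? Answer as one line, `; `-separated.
goto #2; je #0; addi #377, R0

@+00  big-endian(00 02) = 0x0002
  opcode bits[15:12]=0x0: goto/J
  imm: (w>>0)&0xfff=0x2 → #2
@+02  big-endian(20 00) = 0x2000
  opcode bits[15:12]=0x2: je/J
  imm: (w>>0)&0xfff=0x0 → #0
@+04  big-endian(d1 79) = 0xd179
  opcode bits[15:12]=0xd: addi/RI
  rd: (w>>9)&0x7=0x0 → R0
  imm: (w>>0)&0x1ff=0x179 → #377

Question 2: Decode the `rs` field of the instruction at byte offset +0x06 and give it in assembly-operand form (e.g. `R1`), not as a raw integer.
off 0x06: read 7b 00 as big → 0x7b00
  top 4b → 0x7 → xor [RR]
  rd@[11:9]=0x5 ⇒ R5
  rs@[8:6]=0x4 ⇒ R4

R4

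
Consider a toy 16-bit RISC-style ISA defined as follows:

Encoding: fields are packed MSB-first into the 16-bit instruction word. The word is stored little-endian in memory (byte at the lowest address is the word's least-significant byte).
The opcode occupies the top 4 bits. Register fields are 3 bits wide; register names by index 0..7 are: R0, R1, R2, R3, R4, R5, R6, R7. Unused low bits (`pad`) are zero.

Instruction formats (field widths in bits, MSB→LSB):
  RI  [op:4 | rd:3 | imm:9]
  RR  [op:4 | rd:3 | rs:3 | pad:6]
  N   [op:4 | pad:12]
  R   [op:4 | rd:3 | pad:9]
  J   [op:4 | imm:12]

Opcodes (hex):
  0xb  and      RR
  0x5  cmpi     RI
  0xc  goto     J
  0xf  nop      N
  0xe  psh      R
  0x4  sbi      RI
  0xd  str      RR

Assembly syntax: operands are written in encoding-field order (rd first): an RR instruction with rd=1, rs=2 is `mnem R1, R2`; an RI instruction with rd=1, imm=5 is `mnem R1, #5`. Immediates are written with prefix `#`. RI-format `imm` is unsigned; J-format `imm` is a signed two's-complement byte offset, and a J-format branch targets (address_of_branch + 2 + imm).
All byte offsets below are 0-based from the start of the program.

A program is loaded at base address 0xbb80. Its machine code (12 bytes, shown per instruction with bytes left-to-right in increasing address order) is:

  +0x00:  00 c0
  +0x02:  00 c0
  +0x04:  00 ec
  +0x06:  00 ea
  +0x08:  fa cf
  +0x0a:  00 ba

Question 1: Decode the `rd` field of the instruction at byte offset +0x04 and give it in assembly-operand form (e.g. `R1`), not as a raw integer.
@+04  little-endian(00 ec) = 0xec00
  top 4b → 0xe → psh [R]
  [11:9] rd=6 = R6

R6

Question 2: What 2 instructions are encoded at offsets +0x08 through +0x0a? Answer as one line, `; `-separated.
[08] fa cf → 0xcffa
  top 4b → 0xc → goto [J]
  [11:0] imm=4090 (s12→-6) = #-6
[0a] 00 ba → 0xba00
  top 4b → 0xb → and [RR]
  [11:9] rd=5 = R5
  [8:6] rs=0 = R0

goto #-6; and R5, R0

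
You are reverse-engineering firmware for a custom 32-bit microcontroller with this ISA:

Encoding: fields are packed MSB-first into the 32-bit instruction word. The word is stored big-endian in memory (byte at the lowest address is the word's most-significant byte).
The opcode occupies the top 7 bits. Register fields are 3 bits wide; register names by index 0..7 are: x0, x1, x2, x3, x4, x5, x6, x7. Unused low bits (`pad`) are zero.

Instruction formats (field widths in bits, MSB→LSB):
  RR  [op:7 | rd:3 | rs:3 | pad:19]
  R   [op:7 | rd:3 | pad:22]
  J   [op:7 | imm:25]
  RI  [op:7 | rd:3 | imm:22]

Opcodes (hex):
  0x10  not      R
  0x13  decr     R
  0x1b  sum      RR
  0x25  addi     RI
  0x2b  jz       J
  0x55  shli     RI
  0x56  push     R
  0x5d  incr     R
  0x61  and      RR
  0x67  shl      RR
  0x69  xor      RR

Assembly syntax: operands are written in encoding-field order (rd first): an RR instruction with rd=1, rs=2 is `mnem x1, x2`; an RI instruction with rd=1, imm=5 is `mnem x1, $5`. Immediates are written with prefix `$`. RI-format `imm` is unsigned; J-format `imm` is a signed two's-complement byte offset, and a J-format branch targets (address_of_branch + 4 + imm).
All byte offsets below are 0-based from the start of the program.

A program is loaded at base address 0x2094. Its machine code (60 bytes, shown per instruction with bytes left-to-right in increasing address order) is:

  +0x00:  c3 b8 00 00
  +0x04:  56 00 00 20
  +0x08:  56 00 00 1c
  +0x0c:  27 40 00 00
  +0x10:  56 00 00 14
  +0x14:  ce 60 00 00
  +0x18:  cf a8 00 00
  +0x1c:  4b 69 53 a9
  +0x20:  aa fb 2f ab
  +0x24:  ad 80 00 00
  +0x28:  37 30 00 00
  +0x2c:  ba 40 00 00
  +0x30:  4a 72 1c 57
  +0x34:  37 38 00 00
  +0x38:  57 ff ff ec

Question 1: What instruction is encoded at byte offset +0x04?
@+04  big-endian(56 00 00 20) = 0x56000020
  op=0x56000020>>25=0x2b ⇒ jz (J)
  imm: (w>>0)&0x1ffffff=0x20 → $32

jz $32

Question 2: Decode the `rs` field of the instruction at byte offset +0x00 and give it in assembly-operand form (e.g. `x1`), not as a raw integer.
x7

[00] c3 b8 00 00 → 0xc3b80000
  op=0xc3b80000>>25=0x61 ⇒ and (RR)
  [24:22] rd=6 = x6
  [21:19] rs=7 = x7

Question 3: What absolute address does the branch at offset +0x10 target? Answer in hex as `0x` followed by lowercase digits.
0x20bc

@+10  big-endian(56 00 00 14) = 0x56000014
  top 7b → 0x2b → jz [J]
  imm@[24:0]=0x14 ⇒ $20
  target = base 0x2094 + off 0x10 + 4 + imm 20 = 0x20bc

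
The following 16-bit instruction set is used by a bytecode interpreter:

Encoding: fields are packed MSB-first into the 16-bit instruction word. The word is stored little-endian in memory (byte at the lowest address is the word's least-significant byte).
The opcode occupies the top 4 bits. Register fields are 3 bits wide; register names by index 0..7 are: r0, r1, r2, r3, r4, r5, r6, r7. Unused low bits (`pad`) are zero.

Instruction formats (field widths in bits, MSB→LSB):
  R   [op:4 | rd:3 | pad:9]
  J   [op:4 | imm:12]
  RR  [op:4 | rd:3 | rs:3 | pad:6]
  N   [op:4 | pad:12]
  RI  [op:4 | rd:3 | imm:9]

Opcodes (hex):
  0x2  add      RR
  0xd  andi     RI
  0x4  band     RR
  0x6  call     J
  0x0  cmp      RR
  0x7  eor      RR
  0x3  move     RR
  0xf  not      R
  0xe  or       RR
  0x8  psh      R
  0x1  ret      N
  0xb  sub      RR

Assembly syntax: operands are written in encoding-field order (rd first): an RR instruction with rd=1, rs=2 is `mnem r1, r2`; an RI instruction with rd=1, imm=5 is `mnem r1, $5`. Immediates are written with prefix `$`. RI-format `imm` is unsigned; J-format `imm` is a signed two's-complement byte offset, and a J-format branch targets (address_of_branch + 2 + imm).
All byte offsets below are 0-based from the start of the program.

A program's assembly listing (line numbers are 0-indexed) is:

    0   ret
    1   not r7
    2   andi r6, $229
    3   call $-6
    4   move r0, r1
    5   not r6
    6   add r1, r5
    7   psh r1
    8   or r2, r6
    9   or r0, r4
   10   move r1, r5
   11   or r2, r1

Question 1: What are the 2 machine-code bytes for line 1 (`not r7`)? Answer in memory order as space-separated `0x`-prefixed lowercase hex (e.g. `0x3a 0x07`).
0x00 0xfe

line 1 (not): pack op=0xf:4|rd=7:3|pad=0:9 = 0xfe00; little→ 00 fe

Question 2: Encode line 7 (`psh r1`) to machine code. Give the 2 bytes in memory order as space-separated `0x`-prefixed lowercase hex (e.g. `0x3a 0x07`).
0x00 0x82

L7: psh op=0x8:4|rd=1:3|pad=0:9 ⇒ 0x8200 ⇒ little 00 82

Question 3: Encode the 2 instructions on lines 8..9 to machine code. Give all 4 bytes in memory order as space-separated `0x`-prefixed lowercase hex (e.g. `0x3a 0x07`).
L8: or op=0xe:4|rd=2:3|rs=6:3|pad=0:6 ⇒ 0xe580 ⇒ little 80 e5
L9: or op=0xe:4|rd=0:3|rs=4:3|pad=0:6 ⇒ 0xe100 ⇒ little 00 e1

0x80 0xe5 0x00 0xe1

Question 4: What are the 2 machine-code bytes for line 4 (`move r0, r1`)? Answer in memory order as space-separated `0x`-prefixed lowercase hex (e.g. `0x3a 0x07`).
0x40 0x30

line 4 (move): pack op=0x3:4|rd=0:3|rs=1:3|pad=0:6 = 0x3040; little→ 40 30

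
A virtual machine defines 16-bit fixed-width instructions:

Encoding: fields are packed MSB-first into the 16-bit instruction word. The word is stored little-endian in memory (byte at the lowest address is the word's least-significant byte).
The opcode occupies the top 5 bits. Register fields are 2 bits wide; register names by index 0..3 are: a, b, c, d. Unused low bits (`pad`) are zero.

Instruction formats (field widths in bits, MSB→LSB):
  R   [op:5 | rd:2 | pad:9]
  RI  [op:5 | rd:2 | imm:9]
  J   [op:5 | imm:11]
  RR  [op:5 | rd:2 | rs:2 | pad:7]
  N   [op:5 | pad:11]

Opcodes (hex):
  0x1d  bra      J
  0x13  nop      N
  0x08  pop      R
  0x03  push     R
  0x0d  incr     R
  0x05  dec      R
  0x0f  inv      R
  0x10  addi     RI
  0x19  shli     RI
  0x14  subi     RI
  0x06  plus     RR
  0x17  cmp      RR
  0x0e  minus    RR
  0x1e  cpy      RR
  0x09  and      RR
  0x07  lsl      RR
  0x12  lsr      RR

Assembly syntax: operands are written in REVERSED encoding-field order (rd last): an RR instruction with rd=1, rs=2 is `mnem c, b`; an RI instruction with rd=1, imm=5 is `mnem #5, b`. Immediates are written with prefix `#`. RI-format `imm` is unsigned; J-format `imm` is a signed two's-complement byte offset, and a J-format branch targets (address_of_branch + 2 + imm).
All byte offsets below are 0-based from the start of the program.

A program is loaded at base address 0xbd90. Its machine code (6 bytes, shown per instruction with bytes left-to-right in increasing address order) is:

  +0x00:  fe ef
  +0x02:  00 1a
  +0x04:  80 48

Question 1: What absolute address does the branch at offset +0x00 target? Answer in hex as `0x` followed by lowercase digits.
0xbd90

[00] fe ef → 0xeffe
  op=0xeffe>>11=0x1d ⇒ bra (J)
  [10:0] imm=2046 (s11→-2) = #-2
  target = base 0xbd90 + off 0x00 + 2 + imm -2 = 0xbd90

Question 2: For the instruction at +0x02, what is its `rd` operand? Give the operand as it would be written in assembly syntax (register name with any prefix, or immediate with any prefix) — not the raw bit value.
b

@+02  little-endian(00 1a) = 0x1a00
  op=0x1a00>>11=0x3 ⇒ push (R)
  rd: (w>>9)&0x3=0x1 → b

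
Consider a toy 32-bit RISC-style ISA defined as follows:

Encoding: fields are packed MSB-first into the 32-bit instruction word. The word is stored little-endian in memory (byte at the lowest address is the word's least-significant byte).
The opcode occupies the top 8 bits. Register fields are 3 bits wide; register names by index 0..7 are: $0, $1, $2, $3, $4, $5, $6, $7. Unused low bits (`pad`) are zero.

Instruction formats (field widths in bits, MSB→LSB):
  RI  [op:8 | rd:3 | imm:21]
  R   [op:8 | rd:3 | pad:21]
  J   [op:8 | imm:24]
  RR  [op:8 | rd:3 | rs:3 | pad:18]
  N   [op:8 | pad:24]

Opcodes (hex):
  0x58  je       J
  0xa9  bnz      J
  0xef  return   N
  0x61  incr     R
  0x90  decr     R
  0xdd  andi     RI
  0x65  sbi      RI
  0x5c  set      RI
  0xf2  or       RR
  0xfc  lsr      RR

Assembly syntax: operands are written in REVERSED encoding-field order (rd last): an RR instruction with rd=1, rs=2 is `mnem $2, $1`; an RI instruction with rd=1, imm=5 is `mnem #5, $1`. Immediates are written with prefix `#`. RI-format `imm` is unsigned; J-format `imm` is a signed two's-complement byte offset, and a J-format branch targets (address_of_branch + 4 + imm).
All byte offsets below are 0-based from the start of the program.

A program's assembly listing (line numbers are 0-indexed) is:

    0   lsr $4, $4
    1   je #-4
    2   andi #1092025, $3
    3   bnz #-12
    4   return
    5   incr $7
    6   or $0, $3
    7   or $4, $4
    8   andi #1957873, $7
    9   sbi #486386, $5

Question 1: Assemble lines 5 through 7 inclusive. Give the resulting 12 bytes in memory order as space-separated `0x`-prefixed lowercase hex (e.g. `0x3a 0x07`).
0x00 0x00 0xe0 0x61 0x00 0x00 0x60 0xf2 0x00 0x00 0x90 0xf2

L5: incr op=0x61:8|rd=7:3|pad=0:21 ⇒ 0x61e00000 ⇒ little 00 00 e0 61
L6: or op=0xf2:8|rd=3:3|rs=0:3|pad=0:18 ⇒ 0xf2600000 ⇒ little 00 00 60 f2
L7: or op=0xf2:8|rd=4:3|rs=4:3|pad=0:18 ⇒ 0xf2900000 ⇒ little 00 00 90 f2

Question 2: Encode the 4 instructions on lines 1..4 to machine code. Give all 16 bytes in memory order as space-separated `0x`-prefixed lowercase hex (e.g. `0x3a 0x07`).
1. je fields op=0x58:8|imm=-4:24 → word 58fffffch → fc ff ff 58
2. andi fields op=0xdd:8|rd=3:3|imm=1092025:21 → word dd70a9b9h → b9 a9 70 dd
3. bnz fields op=0xa9:8|imm=-12:24 → word a9fffff4h → f4 ff ff a9
4. return fields op=0xef:8|pad=0:24 → word ef000000h → 00 00 00 ef

0xfc 0xff 0xff 0x58 0xb9 0xa9 0x70 0xdd 0xf4 0xff 0xff 0xa9 0x00 0x00 0x00 0xef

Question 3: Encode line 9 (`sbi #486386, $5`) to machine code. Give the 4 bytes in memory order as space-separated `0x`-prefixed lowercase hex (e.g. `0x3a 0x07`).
line 9 (sbi): pack op=0x65:8|rd=5:3|imm=486386:21 = 0x65a76bf2; little→ f2 6b a7 65

0xf2 0x6b 0xa7 0x65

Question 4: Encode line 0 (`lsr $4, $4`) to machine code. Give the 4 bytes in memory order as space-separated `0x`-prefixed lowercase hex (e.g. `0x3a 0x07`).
0. lsr fields op=0xfc:8|rd=4:3|rs=4:3|pad=0:18 → word fc900000h → 00 00 90 fc

0x00 0x00 0x90 0xfc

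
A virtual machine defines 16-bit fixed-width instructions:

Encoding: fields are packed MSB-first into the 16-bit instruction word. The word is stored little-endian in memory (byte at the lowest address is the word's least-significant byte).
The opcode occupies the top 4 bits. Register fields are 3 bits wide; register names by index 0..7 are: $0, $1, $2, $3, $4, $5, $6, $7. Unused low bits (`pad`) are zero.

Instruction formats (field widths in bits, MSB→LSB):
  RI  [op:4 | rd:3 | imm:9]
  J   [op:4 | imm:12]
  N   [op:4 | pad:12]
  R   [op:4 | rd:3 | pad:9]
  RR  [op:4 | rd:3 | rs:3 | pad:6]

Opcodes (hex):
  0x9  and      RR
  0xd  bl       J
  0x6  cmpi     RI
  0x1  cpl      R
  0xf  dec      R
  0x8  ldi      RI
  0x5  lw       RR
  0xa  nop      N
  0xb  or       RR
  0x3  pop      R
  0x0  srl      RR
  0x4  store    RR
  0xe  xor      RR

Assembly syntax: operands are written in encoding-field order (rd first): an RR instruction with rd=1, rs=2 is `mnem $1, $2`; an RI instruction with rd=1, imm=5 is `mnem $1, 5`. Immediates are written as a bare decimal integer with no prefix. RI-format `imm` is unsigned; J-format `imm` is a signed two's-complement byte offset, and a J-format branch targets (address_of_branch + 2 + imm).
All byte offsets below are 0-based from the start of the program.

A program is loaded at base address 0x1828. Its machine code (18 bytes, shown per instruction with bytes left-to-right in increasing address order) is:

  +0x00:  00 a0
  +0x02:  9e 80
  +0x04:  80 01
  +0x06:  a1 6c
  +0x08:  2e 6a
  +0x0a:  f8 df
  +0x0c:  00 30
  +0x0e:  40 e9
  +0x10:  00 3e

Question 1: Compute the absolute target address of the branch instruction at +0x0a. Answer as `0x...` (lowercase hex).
0x182c

[0a] f8 df → 0xdff8
  top 4b → 0xd → bl [J]
  imm: (w>>0)&0xfff=0xff8 (s12→-8) → -8
  target = base 0x1828 + off 0x0a + 2 + imm -8 = 0x182c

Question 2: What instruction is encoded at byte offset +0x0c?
pop $0

[0c] 00 30 → 0x3000
  opcode bits[15:12]=0x3: pop/R
  [11:9] rd=0 = $0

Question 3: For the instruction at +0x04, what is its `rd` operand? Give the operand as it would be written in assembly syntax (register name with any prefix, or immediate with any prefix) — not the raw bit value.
$0

+0x04: 80 01 ⇒ word 0x0180 (little)
  opcode bits[15:12]=0x0: srl/RR
  rd@[11:9]=0x0 ⇒ $0
  rs@[8:6]=0x6 ⇒ $6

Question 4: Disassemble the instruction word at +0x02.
@+02  little-endian(9e 80) = 0x809e
  opcode bits[15:12]=0x8: ldi/RI
  [11:9] rd=0 = $0
  [8:0] imm=158 = 158

ldi $0, 158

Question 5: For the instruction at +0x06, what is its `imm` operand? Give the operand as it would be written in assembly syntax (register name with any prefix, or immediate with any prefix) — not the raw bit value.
[06] a1 6c → 0x6ca1
  top 4b → 0x6 → cmpi [RI]
  [11:9] rd=6 = $6
  [8:0] imm=161 = 161

161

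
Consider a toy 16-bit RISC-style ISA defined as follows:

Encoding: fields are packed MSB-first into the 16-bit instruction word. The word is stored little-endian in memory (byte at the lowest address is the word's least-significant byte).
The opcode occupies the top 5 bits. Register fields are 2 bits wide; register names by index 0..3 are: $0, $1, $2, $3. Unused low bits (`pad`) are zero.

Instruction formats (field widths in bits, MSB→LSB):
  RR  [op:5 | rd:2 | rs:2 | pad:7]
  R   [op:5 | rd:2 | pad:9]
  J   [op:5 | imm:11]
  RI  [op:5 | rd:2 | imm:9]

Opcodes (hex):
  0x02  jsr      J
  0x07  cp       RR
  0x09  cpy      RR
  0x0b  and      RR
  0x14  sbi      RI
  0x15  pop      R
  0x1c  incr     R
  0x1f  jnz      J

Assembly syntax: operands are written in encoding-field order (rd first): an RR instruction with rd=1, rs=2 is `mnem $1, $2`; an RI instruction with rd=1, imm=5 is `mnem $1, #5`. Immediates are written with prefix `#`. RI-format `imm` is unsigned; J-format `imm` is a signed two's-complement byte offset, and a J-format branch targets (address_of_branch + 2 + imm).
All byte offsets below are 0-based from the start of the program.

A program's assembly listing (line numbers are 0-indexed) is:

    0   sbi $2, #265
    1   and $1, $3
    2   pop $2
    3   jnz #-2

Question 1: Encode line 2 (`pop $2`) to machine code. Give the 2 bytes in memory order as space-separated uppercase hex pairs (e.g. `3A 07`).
00 AC

L2: pop op=0x15:5|rd=2:2|pad=0:9 ⇒ 0xac00 ⇒ little 00 ac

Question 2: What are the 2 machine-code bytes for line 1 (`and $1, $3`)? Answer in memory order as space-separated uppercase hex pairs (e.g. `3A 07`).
line 1 (and): pack op=0xb:5|rd=1:2|rs=3:2|pad=0:7 = 0x5b80; little→ 80 5b

80 5B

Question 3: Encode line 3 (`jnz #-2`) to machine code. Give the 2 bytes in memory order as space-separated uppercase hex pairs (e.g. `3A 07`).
FE FF

L3: jnz op=0x1f:5|imm=-2:11 ⇒ 0xfffe ⇒ little fe ff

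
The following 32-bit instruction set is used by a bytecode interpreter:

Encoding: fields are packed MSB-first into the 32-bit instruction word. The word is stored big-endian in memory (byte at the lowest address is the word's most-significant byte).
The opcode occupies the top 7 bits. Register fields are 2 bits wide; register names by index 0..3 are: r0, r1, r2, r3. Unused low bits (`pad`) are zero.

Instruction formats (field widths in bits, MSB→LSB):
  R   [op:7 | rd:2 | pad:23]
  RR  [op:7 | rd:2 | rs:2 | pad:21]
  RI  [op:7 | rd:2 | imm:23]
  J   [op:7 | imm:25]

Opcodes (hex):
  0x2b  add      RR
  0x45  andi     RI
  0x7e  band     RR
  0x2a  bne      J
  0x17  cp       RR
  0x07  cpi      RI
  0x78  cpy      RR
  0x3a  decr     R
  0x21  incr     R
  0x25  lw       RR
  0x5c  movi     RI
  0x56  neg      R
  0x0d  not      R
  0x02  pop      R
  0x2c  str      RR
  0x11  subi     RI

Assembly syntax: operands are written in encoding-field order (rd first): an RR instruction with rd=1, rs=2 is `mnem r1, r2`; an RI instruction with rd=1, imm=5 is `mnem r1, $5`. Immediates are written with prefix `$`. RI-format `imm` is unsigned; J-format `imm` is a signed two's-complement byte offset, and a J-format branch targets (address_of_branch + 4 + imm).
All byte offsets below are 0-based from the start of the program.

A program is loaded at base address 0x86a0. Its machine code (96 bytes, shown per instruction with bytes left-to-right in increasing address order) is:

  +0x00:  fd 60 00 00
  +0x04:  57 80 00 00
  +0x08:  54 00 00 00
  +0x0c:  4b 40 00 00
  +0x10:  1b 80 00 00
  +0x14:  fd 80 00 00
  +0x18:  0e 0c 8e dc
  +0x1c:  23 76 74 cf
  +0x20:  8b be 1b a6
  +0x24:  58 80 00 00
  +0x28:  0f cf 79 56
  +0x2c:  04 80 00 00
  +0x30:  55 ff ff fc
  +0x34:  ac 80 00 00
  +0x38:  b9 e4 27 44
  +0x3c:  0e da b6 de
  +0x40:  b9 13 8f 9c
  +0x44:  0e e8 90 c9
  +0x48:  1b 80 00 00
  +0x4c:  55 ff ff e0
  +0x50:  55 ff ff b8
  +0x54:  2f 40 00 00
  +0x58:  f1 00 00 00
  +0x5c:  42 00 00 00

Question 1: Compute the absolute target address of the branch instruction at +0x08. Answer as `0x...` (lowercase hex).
[08] 54 00 00 00 → 0x54000000
  opcode bits[31:25]=0x2a: bne/J
  imm: (w>>0)&0x1ffffff=0x0 → $0
  target = base 0x86a0 + off 0x08 + 4 + imm 0 = 0x86ac

0x86ac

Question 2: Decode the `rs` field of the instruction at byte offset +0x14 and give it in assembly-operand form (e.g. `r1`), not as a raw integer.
r0

@+14  big-endian(fd 80 00 00) = 0xfd800000
  op=0xfd800000>>25=0x7e ⇒ band (RR)
  rd: (w>>23)&0x3=0x3 → r3
  rs: (w>>21)&0x3=0x0 → r0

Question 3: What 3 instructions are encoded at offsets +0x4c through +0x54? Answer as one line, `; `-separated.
bne $-32; bne $-72; cp r2, r2

[4c] 55 ff ff e0 → 0x55ffffe0
  op=0x55ffffe0>>25=0x2a ⇒ bne (J)
  [24:0] imm=33554400 (s25→-32) = $-32
[50] 55 ff ff b8 → 0x55ffffb8
  op=0x55ffffb8>>25=0x2a ⇒ bne (J)
  [24:0] imm=33554360 (s25→-72) = $-72
[54] 2f 40 00 00 → 0x2f400000
  op=0x2f400000>>25=0x17 ⇒ cp (RR)
  [24:23] rd=2 = r2
  [22:21] rs=2 = r2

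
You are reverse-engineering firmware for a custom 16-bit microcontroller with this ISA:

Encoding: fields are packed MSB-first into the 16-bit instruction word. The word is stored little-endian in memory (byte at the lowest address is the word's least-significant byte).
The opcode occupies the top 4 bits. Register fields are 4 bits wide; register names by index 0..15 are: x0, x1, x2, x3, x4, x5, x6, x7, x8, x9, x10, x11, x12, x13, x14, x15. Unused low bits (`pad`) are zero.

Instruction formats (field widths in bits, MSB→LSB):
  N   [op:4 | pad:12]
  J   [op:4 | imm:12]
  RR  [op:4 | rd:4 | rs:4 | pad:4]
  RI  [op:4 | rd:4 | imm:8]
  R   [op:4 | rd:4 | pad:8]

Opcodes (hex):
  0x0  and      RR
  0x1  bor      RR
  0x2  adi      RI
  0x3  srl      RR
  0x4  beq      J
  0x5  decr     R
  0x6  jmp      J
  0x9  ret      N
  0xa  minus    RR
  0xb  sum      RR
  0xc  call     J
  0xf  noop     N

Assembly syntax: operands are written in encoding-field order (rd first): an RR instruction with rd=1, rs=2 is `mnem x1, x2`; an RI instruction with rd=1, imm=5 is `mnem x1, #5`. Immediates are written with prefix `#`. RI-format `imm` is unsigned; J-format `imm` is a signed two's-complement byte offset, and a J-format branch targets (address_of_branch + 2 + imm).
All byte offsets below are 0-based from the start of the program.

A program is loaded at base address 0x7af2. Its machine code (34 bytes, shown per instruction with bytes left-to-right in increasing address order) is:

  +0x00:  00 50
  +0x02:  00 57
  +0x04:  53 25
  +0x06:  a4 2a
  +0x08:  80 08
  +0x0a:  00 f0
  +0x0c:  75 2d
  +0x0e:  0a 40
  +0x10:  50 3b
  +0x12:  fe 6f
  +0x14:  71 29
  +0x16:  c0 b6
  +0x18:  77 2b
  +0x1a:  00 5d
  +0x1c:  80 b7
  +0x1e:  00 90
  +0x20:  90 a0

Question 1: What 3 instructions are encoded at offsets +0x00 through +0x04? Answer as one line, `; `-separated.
@+00  little-endian(00 50) = 0x5000
  opcode bits[15:12]=0x5: decr/R
  rd: (w>>8)&0xf=0x0 → x0
@+02  little-endian(00 57) = 0x5700
  opcode bits[15:12]=0x5: decr/R
  rd: (w>>8)&0xf=0x7 → x7
@+04  little-endian(53 25) = 0x2553
  opcode bits[15:12]=0x2: adi/RI
  rd: (w>>8)&0xf=0x5 → x5
  imm: (w>>0)&0xff=0x53 → #83

decr x0; decr x7; adi x5, #83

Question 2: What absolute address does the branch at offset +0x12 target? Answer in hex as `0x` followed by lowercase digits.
0x7b04

@+12  little-endian(fe 6f) = 0x6ffe
  opcode bits[15:12]=0x6: jmp/J
  [11:0] imm=4094 (s12→-2) = #-2
  target = base 0x7af2 + off 0x12 + 2 + imm -2 = 0x7b04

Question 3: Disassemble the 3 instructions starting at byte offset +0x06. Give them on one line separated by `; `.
adi x10, #164; and x8, x8; noop

[06] a4 2a → 0x2aa4
  op=0x2aa4>>12=0x2 ⇒ adi (RI)
  [11:8] rd=10 = x10
  [7:0] imm=164 = #164
[08] 80 08 → 0x0880
  op=0x0880>>12=0x0 ⇒ and (RR)
  [11:8] rd=8 = x8
  [7:4] rs=8 = x8
[0a] 00 f0 → 0xf000
  op=0xf000>>12=0xf ⇒ noop (N)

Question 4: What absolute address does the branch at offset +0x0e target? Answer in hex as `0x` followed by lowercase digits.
off 0x0e: read 0a 40 as little → 0x400a
  op=0x400a>>12=0x4 ⇒ beq (J)
  imm@[11:0]=0xa ⇒ #10
  target = base 0x7af2 + off 0x0e + 2 + imm 10 = 0x7b0c

0x7b0c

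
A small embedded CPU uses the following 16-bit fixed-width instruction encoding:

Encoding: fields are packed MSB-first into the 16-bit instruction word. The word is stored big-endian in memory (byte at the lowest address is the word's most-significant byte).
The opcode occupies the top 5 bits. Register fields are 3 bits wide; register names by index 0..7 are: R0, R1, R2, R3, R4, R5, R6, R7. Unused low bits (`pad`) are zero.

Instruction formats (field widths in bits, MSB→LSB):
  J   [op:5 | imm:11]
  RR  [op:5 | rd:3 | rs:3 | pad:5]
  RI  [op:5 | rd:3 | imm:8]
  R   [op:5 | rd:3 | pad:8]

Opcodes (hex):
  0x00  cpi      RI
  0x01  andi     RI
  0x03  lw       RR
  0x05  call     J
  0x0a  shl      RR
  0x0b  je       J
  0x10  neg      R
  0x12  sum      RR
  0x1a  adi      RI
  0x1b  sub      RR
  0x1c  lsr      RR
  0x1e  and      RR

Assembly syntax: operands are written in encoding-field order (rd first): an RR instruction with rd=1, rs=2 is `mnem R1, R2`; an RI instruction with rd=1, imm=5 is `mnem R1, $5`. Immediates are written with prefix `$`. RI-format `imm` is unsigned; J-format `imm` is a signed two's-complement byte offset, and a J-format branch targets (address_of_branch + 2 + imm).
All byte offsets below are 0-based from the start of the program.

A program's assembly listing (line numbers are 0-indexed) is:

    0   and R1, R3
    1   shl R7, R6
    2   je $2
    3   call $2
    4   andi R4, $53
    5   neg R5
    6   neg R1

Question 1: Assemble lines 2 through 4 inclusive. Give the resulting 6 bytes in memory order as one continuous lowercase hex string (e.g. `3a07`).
580228020c35

L2: je op=0xb:5|imm=2:11 ⇒ 0x5802 ⇒ big 58 02
L3: call op=0x5:5|imm=2:11 ⇒ 0x2802 ⇒ big 28 02
L4: andi op=0x1:5|rd=4:3|imm=53:8 ⇒ 0x0c35 ⇒ big 0c 35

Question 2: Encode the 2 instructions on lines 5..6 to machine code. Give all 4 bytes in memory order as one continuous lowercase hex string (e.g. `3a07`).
line 5 (neg): pack op=0x10:5|rd=5:3|pad=0:8 = 0x8500; big→ 85 00
line 6 (neg): pack op=0x10:5|rd=1:3|pad=0:8 = 0x8100; big→ 81 00

85008100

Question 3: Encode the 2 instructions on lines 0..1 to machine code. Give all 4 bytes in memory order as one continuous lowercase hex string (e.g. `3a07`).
f16057c0

0. and fields op=0x1e:5|rd=1:3|rs=3:3|pad=0:5 → word f160h → f1 60
1. shl fields op=0xa:5|rd=7:3|rs=6:3|pad=0:5 → word 57c0h → 57 c0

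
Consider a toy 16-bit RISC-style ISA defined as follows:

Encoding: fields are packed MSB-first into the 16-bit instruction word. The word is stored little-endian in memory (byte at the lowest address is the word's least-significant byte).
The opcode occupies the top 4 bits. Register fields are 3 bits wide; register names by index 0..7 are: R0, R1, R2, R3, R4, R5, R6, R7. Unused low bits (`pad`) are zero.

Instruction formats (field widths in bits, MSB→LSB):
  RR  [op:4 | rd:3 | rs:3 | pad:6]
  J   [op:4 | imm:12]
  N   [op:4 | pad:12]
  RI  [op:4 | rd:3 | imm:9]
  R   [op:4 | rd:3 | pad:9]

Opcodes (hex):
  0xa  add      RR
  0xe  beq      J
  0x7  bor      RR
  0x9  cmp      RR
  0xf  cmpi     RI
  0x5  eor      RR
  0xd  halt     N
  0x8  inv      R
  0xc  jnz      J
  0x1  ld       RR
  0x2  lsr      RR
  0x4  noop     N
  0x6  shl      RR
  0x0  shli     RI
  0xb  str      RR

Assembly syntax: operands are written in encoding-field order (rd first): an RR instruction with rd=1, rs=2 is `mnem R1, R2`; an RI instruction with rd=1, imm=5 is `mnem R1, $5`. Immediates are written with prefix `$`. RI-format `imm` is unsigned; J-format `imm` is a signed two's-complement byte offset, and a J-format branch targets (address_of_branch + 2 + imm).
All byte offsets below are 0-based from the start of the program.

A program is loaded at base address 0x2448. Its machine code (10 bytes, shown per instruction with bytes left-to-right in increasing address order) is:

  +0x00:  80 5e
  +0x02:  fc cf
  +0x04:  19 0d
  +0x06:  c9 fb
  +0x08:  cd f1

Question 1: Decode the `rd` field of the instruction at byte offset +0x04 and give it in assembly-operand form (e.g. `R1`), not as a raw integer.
+0x04: 19 0d ⇒ word 0x0d19 (little)
  top 4b → 0x0 → shli [RI]
  rd: (w>>9)&0x7=0x6 → R6
  imm: (w>>0)&0x1ff=0x119 → $281

R6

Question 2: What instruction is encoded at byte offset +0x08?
+0x08: cd f1 ⇒ word 0xf1cd (little)
  op=0xf1cd>>12=0xf ⇒ cmpi (RI)
  rd: (w>>9)&0x7=0x0 → R0
  imm: (w>>0)&0x1ff=0x1cd → $461

cmpi R0, $461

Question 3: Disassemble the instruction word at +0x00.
eor R7, R2

off 0x00: read 80 5e as little → 0x5e80
  op=0x5e80>>12=0x5 ⇒ eor (RR)
  [11:9] rd=7 = R7
  [8:6] rs=2 = R2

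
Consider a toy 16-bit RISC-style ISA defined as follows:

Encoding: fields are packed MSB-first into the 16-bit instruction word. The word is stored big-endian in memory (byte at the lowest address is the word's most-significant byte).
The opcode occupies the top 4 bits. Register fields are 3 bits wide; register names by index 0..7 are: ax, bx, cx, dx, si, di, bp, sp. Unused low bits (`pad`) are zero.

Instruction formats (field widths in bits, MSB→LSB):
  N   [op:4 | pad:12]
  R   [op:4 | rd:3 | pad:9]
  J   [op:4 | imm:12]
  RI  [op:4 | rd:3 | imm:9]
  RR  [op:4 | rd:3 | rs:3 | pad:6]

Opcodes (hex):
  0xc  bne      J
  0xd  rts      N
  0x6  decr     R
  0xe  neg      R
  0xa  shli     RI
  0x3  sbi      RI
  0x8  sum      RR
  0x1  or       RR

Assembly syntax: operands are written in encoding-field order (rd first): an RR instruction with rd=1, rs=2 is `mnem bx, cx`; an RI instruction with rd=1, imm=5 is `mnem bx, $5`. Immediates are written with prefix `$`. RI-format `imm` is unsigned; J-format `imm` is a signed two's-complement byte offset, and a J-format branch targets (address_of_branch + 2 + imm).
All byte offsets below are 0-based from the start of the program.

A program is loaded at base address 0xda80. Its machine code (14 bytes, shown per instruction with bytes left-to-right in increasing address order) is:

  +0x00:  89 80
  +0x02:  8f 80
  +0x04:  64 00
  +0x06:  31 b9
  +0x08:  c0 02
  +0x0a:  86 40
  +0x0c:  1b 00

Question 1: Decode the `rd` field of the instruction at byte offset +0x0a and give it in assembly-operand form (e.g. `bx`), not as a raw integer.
off 0x0a: read 86 40 as big → 0x8640
  op=0x8640>>12=0x8 ⇒ sum (RR)
  rd: (w>>9)&0x7=0x3 → dx
  rs: (w>>6)&0x7=0x1 → bx

dx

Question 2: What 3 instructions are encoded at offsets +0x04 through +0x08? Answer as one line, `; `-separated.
decr cx; sbi ax, $441; bne $2

off 0x04: read 64 00 as big → 0x6400
  opcode bits[15:12]=0x6: decr/R
  rd: (w>>9)&0x7=0x2 → cx
off 0x06: read 31 b9 as big → 0x31b9
  opcode bits[15:12]=0x3: sbi/RI
  rd: (w>>9)&0x7=0x0 → ax
  imm: (w>>0)&0x1ff=0x1b9 → $441
off 0x08: read c0 02 as big → 0xc002
  opcode bits[15:12]=0xc: bne/J
  imm: (w>>0)&0xfff=0x2 → $2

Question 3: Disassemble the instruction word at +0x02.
sum sp, bp

off 0x02: read 8f 80 as big → 0x8f80
  opcode bits[15:12]=0x8: sum/RR
  rd@[11:9]=0x7 ⇒ sp
  rs@[8:6]=0x6 ⇒ bp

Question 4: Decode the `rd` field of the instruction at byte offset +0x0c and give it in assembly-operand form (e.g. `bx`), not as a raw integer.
off 0x0c: read 1b 00 as big → 0x1b00
  top 4b → 0x1 → or [RR]
  [11:9] rd=5 = di
  [8:6] rs=4 = si

di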